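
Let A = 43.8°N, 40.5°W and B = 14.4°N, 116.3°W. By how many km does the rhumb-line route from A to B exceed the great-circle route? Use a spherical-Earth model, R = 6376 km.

164 km

Great circle: cos σ = sin φ₁ sin φ₂ + cos φ₁ cos φ₂ cos Δλ,  σ = 1.2200 rad → d_gc = 7778.9 km
Rhumb line: Δψ = -0.5980, q = Δφ/Δψ = 0.8580, d_rh = R√(Δφ²+q²Δλ²) = 7942.6 km
Excess = 7942.6 − 7778.9 = 163.7 ≈ 164 km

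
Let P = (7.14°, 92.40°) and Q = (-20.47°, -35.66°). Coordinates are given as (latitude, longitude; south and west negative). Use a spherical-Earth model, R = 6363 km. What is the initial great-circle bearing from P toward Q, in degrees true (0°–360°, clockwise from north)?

N = sin Δλ·cos φ₂ = -0.7376;  D = cos φ₁ sin φ₂ − sin φ₁ cos φ₂ cos Δλ = -0.2752
initial course = atan2(N, D) = 249.54°

249.5°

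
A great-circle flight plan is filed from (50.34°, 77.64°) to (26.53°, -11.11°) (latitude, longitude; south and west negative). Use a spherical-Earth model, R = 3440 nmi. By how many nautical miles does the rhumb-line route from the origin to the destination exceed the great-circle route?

197 nmi

Great circle: cos σ = sin φ₁ sin φ₂ + cos φ₁ cos φ₂ cos Δλ,  σ = 1.2065 rad → d_gc = 4150.25 nmi
Rhumb line: Δψ = -0.5394, q = Δφ/Δψ = 0.7704, d_rh = R√(Δφ²+q²Δλ²) = 4346.80 nmi
Excess = 4346.80 − 4150.25 = 196.55 ≈ 197 nmi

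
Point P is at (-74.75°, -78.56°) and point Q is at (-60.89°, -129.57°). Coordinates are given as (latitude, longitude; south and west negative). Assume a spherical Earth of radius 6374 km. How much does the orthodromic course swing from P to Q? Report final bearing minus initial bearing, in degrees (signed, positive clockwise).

+48.0°

Initial bearing θ₁ = atan2(sin Δλ cos φ₂, cos φ₁ sin φ₂ − sin φ₁ cos φ₂ cos Δλ) = 279.83°
Final bearing θ₂ = (initial bearing from the destination back to the start) + 180° = 327.81°
Δθ = θ₂ − θ₁ = +48.0°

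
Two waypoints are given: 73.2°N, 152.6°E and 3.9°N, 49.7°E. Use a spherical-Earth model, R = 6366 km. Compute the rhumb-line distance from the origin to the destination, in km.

Δψ = ln[tan(π/4+φ₂/2)/tan(π/4+φ₁/2)] = -1.8447;  Δφ = -1.2095 rad,  Δλ = -1.7959 rad
q = Δφ/Δψ = 0.6557
d = R·√(Δφ² + q²Δλ²) = 6366·1.68807 = 10746 km

10746 km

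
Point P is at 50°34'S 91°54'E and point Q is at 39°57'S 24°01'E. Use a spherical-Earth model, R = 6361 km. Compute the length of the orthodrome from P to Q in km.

5242 km

Haversine: a = sin²(Δφ/2)+cos φ₁ cos φ₂ sin²(Δλ/2) = 0.16036;  σ = 2·atan2(√a,√(1−a))
σ = 47.213° → d = Rσ = 6361·0.82402 = 5242 km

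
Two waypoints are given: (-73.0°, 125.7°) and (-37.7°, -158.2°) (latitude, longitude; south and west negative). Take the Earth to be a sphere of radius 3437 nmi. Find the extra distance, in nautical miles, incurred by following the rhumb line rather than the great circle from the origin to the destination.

Great circle: cos σ = sin φ₁ sin φ₂ + cos φ₁ cos φ₂ cos Δλ,  σ = 0.8758 rad → d_gc = 3010.1 nmi
Rhumb line: Δψ = +1.1894, q = Δφ/Δψ = 0.5180, d_rh = R√(Δφ²+q²Δλ²) = 3174.2 nmi
Excess = 3174.2 − 3010.1 = 164.1 ≈ 164 nmi

164 nmi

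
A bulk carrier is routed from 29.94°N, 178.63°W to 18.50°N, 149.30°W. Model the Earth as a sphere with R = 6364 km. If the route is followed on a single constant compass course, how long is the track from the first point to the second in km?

3225 km

Rhumb course C = atan2(Δλ, Δψ) with Δψ = ln[tan(π/4+φ₂/2)/tan(π/4+φ₁/2)] = -0.2195, Δλ = +0.5119 → C = 113.20°
d = R·|Δφ| / |cos C| = 6364·0.19967 / 0.39401 = 3225 km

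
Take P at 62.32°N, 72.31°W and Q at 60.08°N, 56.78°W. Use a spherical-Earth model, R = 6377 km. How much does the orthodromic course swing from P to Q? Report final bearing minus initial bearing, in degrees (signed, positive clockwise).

Initial bearing θ₁ = atan2(sin Δλ cos φ₂, cos φ₁ sin φ₂ − sin φ₁ cos φ₂ cos Δλ) = 99.75°
Final bearing θ₂ = (initial bearing from the destination back to the start) + 180° = 113.39°
Δθ = θ₂ − θ₁ = +13.6°

+13.6°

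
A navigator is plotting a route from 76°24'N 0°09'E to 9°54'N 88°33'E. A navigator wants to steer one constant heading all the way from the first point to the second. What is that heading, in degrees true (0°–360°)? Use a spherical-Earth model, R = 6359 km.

Δψ = ln[tan(π/4+φ₂/2)/tan(π/4+φ₁/2)] = -1.9529
Δλ = +1.5429 rad (taken the short way round)
course = atan2(Δλ, Δψ) = 141.69°

141.7°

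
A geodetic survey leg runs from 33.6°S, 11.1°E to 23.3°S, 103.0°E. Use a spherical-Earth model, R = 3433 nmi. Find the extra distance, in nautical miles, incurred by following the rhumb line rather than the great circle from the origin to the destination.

Great circle: cos σ = sin φ₁ sin φ₂ + cos φ₁ cos φ₂ cos Δλ,  σ = 1.3760 rad → d_gc = 4723.9 nmi
Rhumb line: Δψ = +0.2049, q = Δφ/Δψ = 0.8774, d_rh = R√(Δφ²+q²Δλ²) = 4870.3 nmi
Excess = 4870.3 − 4723.9 = 146.4 ≈ 146 nmi

146 nmi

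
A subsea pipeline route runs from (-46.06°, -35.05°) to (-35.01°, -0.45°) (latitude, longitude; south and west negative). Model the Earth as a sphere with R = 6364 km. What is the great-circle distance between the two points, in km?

Haversine: a = sin²(Δφ/2)+cos φ₁ cos φ₂ sin²(Δλ/2) = 0.05953;  σ = 2·atan2(√a,√(1−a))
σ = 28.244° → d = Rσ = 6364·0.49295 = 3137 km

3137 km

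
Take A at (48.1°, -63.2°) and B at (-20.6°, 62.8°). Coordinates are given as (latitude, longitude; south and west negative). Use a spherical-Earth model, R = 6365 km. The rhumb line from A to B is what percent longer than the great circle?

Great circle: σ = 2.2515 rad → d_gc = Rσ = 14330.7 km
Rhumb: Δφ = -1.1990, Δλ = +2.1991, Δψ = -1.3276, q = Δφ/Δψ = 0.9031 → d_rh = R√(Δφ²+q²Δλ²) = 14766.8 km
Excess = (14766.8 − 14330.7) / 14330.7 = 436.1 / 14330.7 = 3.04% ≈ 3.0%

3.0%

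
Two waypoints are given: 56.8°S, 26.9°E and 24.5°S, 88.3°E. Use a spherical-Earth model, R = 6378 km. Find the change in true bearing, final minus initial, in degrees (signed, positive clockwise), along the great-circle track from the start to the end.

At departure: θ₁ = atan2(sin Δλ cos φ₂, cos φ₁ sin φ₂ − sin φ₁ cos φ₂ cos Δλ) = 80.24°
At arrival: θ₂ = atan2(sin Δλ cos φ₁, −cos φ₂ sin φ₁ + sin φ₂ cos φ₁ cos Δλ) = 36.37°
Δθ = θ₂ − θ₁ = -43.9°

-43.9°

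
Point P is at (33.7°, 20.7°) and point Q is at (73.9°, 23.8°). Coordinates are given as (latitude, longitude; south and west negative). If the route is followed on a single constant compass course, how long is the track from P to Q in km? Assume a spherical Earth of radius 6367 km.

Rhumb course C = atan2(Δλ, Δψ) with Δψ = ln[tan(π/4+φ₂/2)/tan(π/4+φ₁/2)] = +1.3306, Δλ = +0.0541 → C = 2.33°
d = R·|Δφ| / |cos C| = 6367·0.70162 / 0.99917 = 4471 km

4471 km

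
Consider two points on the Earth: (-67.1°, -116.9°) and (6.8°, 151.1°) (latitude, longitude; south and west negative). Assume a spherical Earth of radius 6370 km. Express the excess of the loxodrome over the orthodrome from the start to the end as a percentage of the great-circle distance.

Great circle: σ = 1.6937 rad → d_gc = Rσ = 10788.6 km
Rhumb: Δφ = +1.2898, Δλ = -1.6057, Δψ = +1.7158, q = Δφ/Δψ = 0.7517 → d_rh = R√(Δφ²+q²Δλ²) = 11252.7 km
Excess = (11252.7 − 10788.6) / 10788.6 = 464.1 / 10788.6 = 4.30% ≈ 4.3%

4.3%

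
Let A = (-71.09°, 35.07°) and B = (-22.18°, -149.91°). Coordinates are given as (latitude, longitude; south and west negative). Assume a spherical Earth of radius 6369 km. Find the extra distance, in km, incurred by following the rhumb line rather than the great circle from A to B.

Great circle: cos σ = sin φ₁ sin φ₂ + cos φ₁ cos φ₂ cos Δλ,  σ = 1.5126 rad → d_gc = 9633.7 km
Rhumb line: Δψ = +1.3954, q = Δφ/Δψ = 0.6118, d_rh = R√(Δφ²+q²Δλ²) = 13084.9 km
Excess = 13084.9 − 9633.7 = 3451.2 ≈ 3451 km

3451 km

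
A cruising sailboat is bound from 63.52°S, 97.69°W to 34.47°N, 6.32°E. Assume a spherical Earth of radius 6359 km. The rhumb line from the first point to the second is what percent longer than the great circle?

2.6%

Great circle: σ = 2.2088 rad → d_gc = Rσ = 14045.7 km
Rhumb: Δφ = +1.7102, Δλ = +1.8153, Δψ = +2.0885, q = Δφ/Δψ = 0.8189 → d_rh = R√(Δφ²+q²Δλ²) = 14409.4 km
Excess = (14409.4 − 14045.7) / 14045.7 = 363.7 / 14045.7 = 2.59% ≈ 2.6%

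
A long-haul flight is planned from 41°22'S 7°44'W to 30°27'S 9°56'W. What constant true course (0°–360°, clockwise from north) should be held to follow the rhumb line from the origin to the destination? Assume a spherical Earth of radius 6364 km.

Δψ = ln[tan(π/4+φ₂/2)/tan(π/4+φ₁/2)] = +0.2360
Δλ = -0.0384 rad (taken the short way round)
course = atan2(Δλ, Δψ) = 350.76°

350.8°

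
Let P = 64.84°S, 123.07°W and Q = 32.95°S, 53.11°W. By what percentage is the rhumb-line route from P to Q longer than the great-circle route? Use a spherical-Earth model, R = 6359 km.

3.9%

Great circle: σ = 0.9090 rad → d_gc = Rσ = 5780.2 km
Rhumb: Δφ = +0.5566, Δλ = +1.2210, Δψ = +0.8902, q = Δφ/Δψ = 0.6253 → d_rh = R√(Δφ²+q²Δλ²) = 6008.0 km
Excess = (6008.0 − 5780.2) / 5780.2 = 227.8 / 5780.2 = 3.94% ≈ 3.9%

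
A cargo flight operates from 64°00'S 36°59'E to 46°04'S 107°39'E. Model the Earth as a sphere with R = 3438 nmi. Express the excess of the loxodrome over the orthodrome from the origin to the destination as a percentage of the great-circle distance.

4.6%

Great circle: σ = 0.7258 rad → d_gc = Rσ = 2495.4 nmi
Rhumb: Δφ = +0.3130, Δλ = +1.2334, Δψ = +0.5580, q = Δφ/Δψ = 0.5610 → d_rh = R√(Δφ²+q²Δλ²) = 2610.8 nmi
Excess = (2610.8 − 2495.4) / 2495.4 = 115.4 / 2495.4 = 4.62% ≈ 4.6%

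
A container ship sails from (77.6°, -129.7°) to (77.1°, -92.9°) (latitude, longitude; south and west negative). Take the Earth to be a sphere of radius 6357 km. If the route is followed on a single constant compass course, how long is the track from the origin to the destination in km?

896 km

Δψ = ln[tan(π/4+φ₂/2)/tan(π/4+φ₁/2)] = -0.0399;  Δφ = -0.0087 rad,  Δλ = +0.6423 rad
q = Δφ/Δψ = 0.2190
d = R·√(Δφ² + q²Δλ²) = 6357·0.14091 = 896 km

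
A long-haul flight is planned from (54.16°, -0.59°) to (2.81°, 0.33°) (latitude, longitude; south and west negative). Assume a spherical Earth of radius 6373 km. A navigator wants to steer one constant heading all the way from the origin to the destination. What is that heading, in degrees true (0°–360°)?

179.1°

Δψ = ln[tan(π/4+φ₂/2)/tan(π/4+φ₁/2)] = -1.0799
Δλ = +0.0161 rad (taken the short way round)
course = atan2(Δλ, Δψ) = 179.15°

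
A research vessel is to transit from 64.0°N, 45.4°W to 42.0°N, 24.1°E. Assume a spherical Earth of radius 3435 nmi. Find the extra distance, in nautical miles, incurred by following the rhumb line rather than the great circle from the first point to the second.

113 nmi

Great circle: cos σ = sin φ₁ sin φ₂ + cos φ₁ cos φ₂ cos Δλ,  σ = 0.7735 rad → d_gc = 2656.8 nmi
Rhumb line: Δψ = -0.6567, q = Δφ/Δψ = 0.5847, d_rh = R√(Δφ²+q²Δλ²) = 2770.2 nmi
Excess = 2770.2 − 2656.8 = 113.4 ≈ 113 nmi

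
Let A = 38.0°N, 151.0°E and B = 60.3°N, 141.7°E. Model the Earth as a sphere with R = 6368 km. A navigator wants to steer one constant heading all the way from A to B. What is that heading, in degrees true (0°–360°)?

Δψ = ln[tan(π/4+φ₂/2)/tan(π/4+φ₁/2)] = +0.6095
Δλ = -0.1623 rad (taken the short way round)
course = atan2(Δλ, Δψ) = 345.09°

345.1°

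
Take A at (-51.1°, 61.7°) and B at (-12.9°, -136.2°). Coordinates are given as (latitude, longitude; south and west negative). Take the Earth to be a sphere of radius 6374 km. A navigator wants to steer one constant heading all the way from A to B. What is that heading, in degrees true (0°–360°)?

Δψ = ln[tan(π/4+φ₂/2)/tan(π/4+φ₁/2)] = +0.8138
Δλ = +2.8292 rad (taken the short way round)
course = atan2(Δλ, Δψ) = 73.95°

74.0°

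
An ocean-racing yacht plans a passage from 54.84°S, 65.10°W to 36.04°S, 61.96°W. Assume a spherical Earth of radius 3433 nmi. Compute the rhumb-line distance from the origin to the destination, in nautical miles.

1134 nmi

Δψ = ln[tan(π/4+φ₂/2)/tan(π/4+φ₁/2)] = +0.4742;  Δφ = +0.3281 rad,  Δλ = +0.0548 rad
q = Δφ/Δψ = 0.6919
d = R·√(Δφ² + q²Δλ²) = 3433·0.33031 = 1134 nmi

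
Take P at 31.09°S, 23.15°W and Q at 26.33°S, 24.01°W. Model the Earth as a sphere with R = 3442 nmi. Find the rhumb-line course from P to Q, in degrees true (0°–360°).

Δψ = ln[tan(π/4+φ₂/2)/tan(π/4+φ₁/2)] = +0.0948
Δλ = -0.0150 rad (taken the short way round)
course = atan2(Δλ, Δψ) = 351.00°

351.0°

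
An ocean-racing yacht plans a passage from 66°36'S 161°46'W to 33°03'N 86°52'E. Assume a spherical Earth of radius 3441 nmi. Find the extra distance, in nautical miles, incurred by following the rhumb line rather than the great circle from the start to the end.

294 nmi

Great circle: cos σ = sin φ₁ sin φ₂ + cos φ₁ cos φ₂ cos Δλ,  σ = 2.2418 rad → d_gc = 7714.15 nmi
Rhumb line: Δψ = +2.1864, q = Δφ/Δψ = 0.7955, d_rh = R√(Δφ²+q²Δλ²) = 8007.70 nmi
Excess = 8007.70 − 7714.15 = 293.55 ≈ 294 nmi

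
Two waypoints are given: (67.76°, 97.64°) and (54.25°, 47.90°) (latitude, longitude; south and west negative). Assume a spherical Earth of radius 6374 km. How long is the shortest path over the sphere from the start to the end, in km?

2960 km

cos σ = sin φ₁ sin φ₂ + cos φ₁ cos φ₂ cos Δλ
      = sin(67.76°)sin(54.25°) + cos(67.76°)cos(54.25°)cos(-49.74°) = 0.8941
σ = 26.606° → d = Rσ = 6374·0.46437 = 2960 km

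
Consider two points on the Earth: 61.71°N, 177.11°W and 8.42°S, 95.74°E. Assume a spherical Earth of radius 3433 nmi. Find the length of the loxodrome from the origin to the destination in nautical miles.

Rhumb course C = atan2(Δλ, Δψ) with Δψ = ln[tan(π/4+φ₂/2)/tan(π/4+φ₁/2)] = -1.5257, Δλ = -1.5211 → C = 224.91°
d = R·|Δφ| / |cos C| = 3433·1.22400 / 0.70819 = 5933 nmi

5933 nmi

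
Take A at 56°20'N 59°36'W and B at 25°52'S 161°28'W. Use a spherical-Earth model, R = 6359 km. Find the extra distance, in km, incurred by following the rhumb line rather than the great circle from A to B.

286 km

Great circle: cos σ = sin φ₁ sin φ₂ + cos φ₁ cos φ₂ cos Δλ,  σ = 2.0552 rad → d_gc = 13069.01 km
Rhumb line: Δψ = -1.6631, q = Δφ/Δψ = 0.8626, d_rh = R√(Δφ²+q²Δλ²) = 13354.53 km
Excess = 13354.53 − 13069.01 = 285.52 ≈ 286 km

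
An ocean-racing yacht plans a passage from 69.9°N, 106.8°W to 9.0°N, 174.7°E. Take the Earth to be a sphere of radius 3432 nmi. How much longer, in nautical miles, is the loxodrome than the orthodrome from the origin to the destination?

Great circle: cos σ = sin φ₁ sin φ₂ + cos φ₁ cos φ₂ cos Δλ,  σ = 1.3545 rad → d_gc = 4648.8 nmi
Rhumb line: Δψ = -1.5726, q = Δφ/Δψ = 0.6759, d_rh = R√(Δφ²+q²Δλ²) = 4838.1 nmi
Excess = 4838.1 − 4648.8 = 189.3 ≈ 189 nmi

189 nmi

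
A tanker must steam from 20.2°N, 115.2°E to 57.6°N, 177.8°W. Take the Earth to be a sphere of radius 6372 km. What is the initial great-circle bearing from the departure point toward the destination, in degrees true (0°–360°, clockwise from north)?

34.4°

N = sin Δλ·cos φ₂ = +0.4932;  D = cos φ₁ sin φ₂ − sin φ₁ cos φ₂ cos Δλ = +0.7201
initial course = atan2(N, D) = 34.41°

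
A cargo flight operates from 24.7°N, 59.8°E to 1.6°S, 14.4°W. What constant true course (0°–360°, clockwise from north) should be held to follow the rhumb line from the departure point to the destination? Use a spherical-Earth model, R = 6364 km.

249.9°

Meridional parts: M(φ₁)=+0.4451, M(φ₂)=-0.0279 → ΔM = -0.4730;  Δλ = -1.2950 rad
tan C = Δλ / ΔM = +2.7377 → C = 249.93°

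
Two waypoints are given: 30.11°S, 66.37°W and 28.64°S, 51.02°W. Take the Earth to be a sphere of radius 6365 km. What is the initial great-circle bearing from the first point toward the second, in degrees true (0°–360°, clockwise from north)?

87.5°

N = sin Δλ·cos φ₂ = +0.2323;  D = cos φ₁ sin φ₂ − sin φ₁ cos φ₂ cos Δλ = +0.0099
initial course = atan2(N, D) = 87.55°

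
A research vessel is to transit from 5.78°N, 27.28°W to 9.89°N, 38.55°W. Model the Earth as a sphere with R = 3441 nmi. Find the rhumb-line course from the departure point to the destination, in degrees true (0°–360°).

Δψ = ln[tan(π/4+φ₂/2)/tan(π/4+φ₁/2)] = +0.0724
Δλ = -0.1967 rad (taken the short way round)
course = atan2(Δλ, Δψ) = 290.21°

290.2°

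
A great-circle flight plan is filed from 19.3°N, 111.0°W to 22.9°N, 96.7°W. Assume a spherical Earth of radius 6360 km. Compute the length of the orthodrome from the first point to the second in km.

Haversine: a = sin²(Δφ/2)+cos φ₁ cos φ₂ sin²(Δλ/2) = 0.01446;  σ = 2·atan2(√a,√(1−a))
σ = 13.811° → d = Rσ = 6360·0.24105 = 1533 km

1533 km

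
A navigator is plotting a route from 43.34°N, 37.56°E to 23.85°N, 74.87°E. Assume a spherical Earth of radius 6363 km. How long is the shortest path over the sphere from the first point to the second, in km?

4024 km

Haversine: a = sin²(Δφ/2)+cos φ₁ cos φ₂ sin²(Δλ/2) = 0.09671;  σ = 2·atan2(√a,√(1−a))
σ = 36.237° → d = Rσ = 6363·0.63245 = 4024 km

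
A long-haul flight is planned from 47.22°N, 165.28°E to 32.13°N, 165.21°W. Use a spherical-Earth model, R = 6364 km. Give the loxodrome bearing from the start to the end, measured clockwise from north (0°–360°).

123.8°

Meridional parts: M(φ₁)=+0.9373, M(φ₂)=+0.5927 → ΔM = -0.3446;  Δλ = +0.5150 rad
tan C = Δλ / ΔM = -1.4948 → C = 123.78°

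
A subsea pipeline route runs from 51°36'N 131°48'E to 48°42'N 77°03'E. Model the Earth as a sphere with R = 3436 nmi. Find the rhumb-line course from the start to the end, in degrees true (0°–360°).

Meridional parts: M(φ₁)=+1.0549, M(φ₂)=+0.9759 → ΔM = -0.0790;  Δλ = -0.9556 rad
tan C = Δλ / ΔM = +12.0925 → C = 265.27°

265.3°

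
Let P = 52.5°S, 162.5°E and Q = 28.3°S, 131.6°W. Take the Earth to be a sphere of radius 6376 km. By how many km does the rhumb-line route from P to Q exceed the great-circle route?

155 km

Great circle: cos σ = sin φ₁ sin φ₂ + cos φ₁ cos φ₂ cos Δλ,  σ = 0.9335 rad → d_gc = 5952.3 km
Rhumb line: Δψ = +0.5651, q = Δφ/Δψ = 0.7474, d_rh = R√(Δφ²+q²Δλ²) = 6107.2 km
Excess = 6107.2 − 5952.3 = 154.9 ≈ 155 km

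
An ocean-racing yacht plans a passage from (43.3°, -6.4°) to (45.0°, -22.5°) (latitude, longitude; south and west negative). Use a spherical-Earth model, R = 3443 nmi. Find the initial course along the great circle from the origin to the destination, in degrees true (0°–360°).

N = sin Δλ·cos φ₂ = -0.1961;  D = cos φ₁ sin φ₂ − sin φ₁ cos φ₂ cos Δλ = +0.0487
initial course = atan2(N, D) = 283.94°

283.9°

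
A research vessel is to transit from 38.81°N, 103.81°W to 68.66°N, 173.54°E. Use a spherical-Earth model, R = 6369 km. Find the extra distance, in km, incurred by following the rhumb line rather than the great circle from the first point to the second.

364 km

Great circle: cos σ = sin φ₁ sin φ₂ + cos φ₁ cos φ₂ cos Δλ,  σ = 0.9020 rad → d_gc = 5744.8 km
Rhumb line: Δψ = +0.9331, q = Δφ/Δψ = 0.5583, d_rh = R√(Δφ²+q²Δλ²) = 6109.2 km
Excess = 6109.2 − 5744.8 = 364.4 ≈ 364 km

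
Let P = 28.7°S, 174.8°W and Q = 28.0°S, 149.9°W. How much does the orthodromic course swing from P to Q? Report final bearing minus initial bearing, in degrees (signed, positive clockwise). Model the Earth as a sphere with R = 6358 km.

-12.0°

Initial bearing θ₁ = atan2(sin Δλ cos φ₂, cos φ₁ sin φ₂ − sin φ₁ cos φ₂ cos Δλ) = 94.18°
Final bearing θ₂ = (initial bearing from the destination back to the start) + 180° = 82.21°
Δθ = θ₂ − θ₁ = -12.0°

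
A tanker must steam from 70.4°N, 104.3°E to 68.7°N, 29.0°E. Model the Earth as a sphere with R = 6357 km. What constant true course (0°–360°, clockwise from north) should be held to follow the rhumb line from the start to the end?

266.3°

Δψ = ln[tan(π/4+φ₂/2)/tan(π/4+φ₁/2)] = -0.0850
Δλ = -1.3142 rad (taken the short way round)
course = atan2(Δλ, Δψ) = 266.30°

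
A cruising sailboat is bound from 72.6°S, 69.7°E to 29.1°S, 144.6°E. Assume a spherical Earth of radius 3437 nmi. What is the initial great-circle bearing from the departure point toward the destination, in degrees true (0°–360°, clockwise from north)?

N = sin Δλ·cos φ₂ = +0.8436;  D = cos φ₁ sin φ₂ − sin φ₁ cos φ₂ cos Δλ = +0.0718
initial course = atan2(N, D) = 85.14°

85.1°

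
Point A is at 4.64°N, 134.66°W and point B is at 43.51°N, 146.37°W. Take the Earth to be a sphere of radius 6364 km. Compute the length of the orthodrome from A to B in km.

4468 km

cos σ = sin φ₁ sin φ₂ + cos φ₁ cos φ₂ cos Δλ
      = sin(4.64°)sin(43.51°) + cos(4.64°)cos(43.51°)cos(-11.71°) = 0.7635
σ = 40.224° → d = Rσ = 6364·0.70204 = 4468 km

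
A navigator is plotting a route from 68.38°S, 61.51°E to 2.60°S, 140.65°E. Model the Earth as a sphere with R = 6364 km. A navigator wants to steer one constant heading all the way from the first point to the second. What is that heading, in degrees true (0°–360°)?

40.6°

Δψ = ln[tan(π/4+φ₂/2)/tan(π/4+φ₁/2)] = +1.6104
Δλ = +1.3813 rad (taken the short way round)
course = atan2(Δλ, Δψ) = 40.62°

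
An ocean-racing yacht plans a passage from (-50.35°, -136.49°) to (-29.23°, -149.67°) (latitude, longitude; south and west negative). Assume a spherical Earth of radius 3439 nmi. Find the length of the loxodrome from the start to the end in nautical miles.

Rhumb course C = atan2(Δλ, Δψ) with Δψ = ln[tan(π/4+φ₂/2)/tan(π/4+φ₁/2)] = +0.4864, Δλ = -0.2300 → C = 334.69°
d = R·|Δφ| / |cos C| = 3439·0.36861 / 0.90399 = 1402 nmi

1402 nmi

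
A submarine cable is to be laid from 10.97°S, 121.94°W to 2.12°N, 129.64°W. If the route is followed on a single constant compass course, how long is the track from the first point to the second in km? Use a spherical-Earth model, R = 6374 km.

Rhumb course C = atan2(Δλ, Δψ) with Δψ = ln[tan(π/4+φ₂/2)/tan(π/4+φ₁/2)] = +0.2297, Δλ = -0.1344 → C = 329.66°
d = R·|Δφ| / |cos C| = 6374·0.22846 / 0.86308 = 1687 km

1687 km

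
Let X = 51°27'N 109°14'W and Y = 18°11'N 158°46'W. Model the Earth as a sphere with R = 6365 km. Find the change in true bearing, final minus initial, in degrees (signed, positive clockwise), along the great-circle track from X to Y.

Initial bearing θ₁ = atan2(sin Δλ cos φ₂, cos φ₁ sin φ₂ − sin φ₁ cos φ₂ cos Δλ) = 248.29°
Final bearing θ₂ = (initial bearing from the destination back to the start) + 180° = 217.55°
Δθ = θ₂ − θ₁ = -30.7°

-30.7°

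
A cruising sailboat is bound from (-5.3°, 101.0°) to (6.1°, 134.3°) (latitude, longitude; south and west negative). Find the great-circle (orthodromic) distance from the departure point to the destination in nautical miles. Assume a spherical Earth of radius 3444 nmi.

Haversine: a = sin²(Δφ/2)+cos φ₁ cos φ₂ sin²(Δλ/2) = 0.09115;  σ = 2·atan2(√a,√(1−a))
σ = 35.144° → d = Rσ = 3444·0.61338 = 2112 nmi

2112 nmi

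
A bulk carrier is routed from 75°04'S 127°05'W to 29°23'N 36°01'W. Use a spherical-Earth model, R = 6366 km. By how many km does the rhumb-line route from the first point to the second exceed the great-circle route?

472 km

Great circle: cos σ = sin φ₁ sin φ₂ + cos φ₁ cos φ₂ cos Δλ,  σ = 2.0695 rad → d_gc = 13174.23 km
Rhumb line: Δψ = +2.5690, q = Δφ/Δψ = 0.7096, d_rh = R√(Δφ²+q²Δλ²) = 13646.71 km
Excess = 13646.71 − 13174.23 = 472.48 ≈ 472 km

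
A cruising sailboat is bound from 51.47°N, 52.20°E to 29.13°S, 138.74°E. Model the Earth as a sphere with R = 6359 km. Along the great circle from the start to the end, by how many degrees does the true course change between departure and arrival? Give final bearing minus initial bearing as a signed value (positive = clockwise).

At departure: θ₁ = atan2(sin Δλ cos φ₂, cos φ₁ sin φ₂ − sin φ₁ cos φ₂ cos Δλ) = 111.56°
At arrival: θ₂ = atan2(sin Δλ cos φ₁, −cos φ₂ sin φ₁ + sin φ₂ cos φ₁ cos Δλ) = 138.45°
Δθ = θ₂ − θ₁ = +26.9°

+26.9°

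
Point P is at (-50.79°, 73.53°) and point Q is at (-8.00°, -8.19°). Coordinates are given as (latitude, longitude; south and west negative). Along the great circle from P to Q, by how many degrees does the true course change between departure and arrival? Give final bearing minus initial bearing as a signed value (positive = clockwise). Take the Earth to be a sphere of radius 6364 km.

Initial bearing θ₁ = atan2(sin Δλ cos φ₂, cos φ₁ sin φ₂ − sin φ₁ cos φ₂ cos Δλ) = 271.32°
Final bearing θ₂ = (initial bearing from the destination back to the start) + 180° = 320.34°
Δθ = θ₂ − θ₁ = +49.0°

+49.0°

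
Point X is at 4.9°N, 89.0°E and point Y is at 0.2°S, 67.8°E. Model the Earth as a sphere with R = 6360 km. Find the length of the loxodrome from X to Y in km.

2418 km

Rhumb course C = atan2(Δλ, Δψ) with Δψ = ln[tan(π/4+φ₂/2)/tan(π/4+φ₁/2)] = -0.0891, Δλ = -0.3700 → C = 256.46°
d = R·|Δφ| / |cos C| = 6360·0.08901 / 0.23415 = 2418 km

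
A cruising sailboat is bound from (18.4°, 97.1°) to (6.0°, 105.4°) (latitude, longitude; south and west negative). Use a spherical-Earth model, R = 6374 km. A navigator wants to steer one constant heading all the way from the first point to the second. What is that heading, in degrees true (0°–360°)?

146.9°

Meridional parts: M(φ₁)=+0.3268, M(φ₂)=+0.1049 → ΔM = -0.2219;  Δλ = +0.1449 rad
tan C = Δλ / ΔM = -0.6528 → C = 146.86°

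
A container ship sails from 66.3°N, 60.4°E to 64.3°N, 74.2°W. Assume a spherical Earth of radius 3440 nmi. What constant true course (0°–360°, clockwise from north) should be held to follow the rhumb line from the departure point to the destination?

Δψ = ln[tan(π/4+φ₂/2)/tan(π/4+φ₁/2)] = -0.0836
Δλ = -2.3492 rad (taken the short way round)
course = atan2(Δλ, Δψ) = 267.96°

268.0°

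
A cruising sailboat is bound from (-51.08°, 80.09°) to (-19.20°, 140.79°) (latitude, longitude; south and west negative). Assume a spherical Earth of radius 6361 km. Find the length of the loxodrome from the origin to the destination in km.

Δψ = ln[tan(π/4+φ₂/2)/tan(π/4+φ₁/2)] = +0.6988;  Δφ = +0.5564 rad,  Δλ = +1.0594 rad
q = Δφ/Δψ = 0.7963
d = R·√(Δφ² + q²Δλ²) = 6361·1.01054 = 6428 km

6428 km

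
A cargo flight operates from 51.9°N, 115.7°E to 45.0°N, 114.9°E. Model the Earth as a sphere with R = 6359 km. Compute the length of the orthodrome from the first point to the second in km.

768 km

cos σ = sin φ₁ sin φ₂ + cos φ₁ cos φ₂ cos Δλ
      = sin(51.90°)sin(45.00°) + cos(51.90°)cos(45.00°)cos(-0.80°) = 0.9927
σ = 6.920° → d = Rσ = 6359·0.12078 = 768 km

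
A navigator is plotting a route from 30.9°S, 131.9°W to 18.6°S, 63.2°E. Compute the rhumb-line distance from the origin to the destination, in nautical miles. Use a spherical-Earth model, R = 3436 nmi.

8986 nmi

Δψ = ln[tan(π/4+φ₂/2)/tan(π/4+φ₁/2)] = +0.2370;  Δφ = +0.2147 rad,  Δλ = -2.8780 rad
q = Δφ/Δψ = 0.9057
d = R·√(Δφ² + q²Δλ²) = 3436·2.61534 = 8986 nmi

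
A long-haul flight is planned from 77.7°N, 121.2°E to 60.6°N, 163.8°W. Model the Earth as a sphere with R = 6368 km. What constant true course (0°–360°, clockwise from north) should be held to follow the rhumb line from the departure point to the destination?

124.2°

Δψ = ln[tan(π/4+φ₂/2)/tan(π/4+φ₁/2)] = -0.8898
Δλ = +1.3090 rad (taken the short way round)
course = atan2(Δλ, Δψ) = 124.21°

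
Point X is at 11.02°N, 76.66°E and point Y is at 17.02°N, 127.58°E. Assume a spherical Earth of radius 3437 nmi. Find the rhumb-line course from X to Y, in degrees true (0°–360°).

Δψ = ln[tan(π/4+φ₂/2)/tan(π/4+φ₁/2)] = +0.1080
Δλ = +0.8887 rad (taken the short way round)
course = atan2(Δλ, Δψ) = 83.07°

83.1°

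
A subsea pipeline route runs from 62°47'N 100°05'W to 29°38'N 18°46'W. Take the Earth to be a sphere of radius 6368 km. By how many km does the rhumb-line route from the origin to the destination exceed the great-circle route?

341 km

Great circle: cos σ = sin φ₁ sin φ₂ + cos φ₁ cos φ₂ cos Δλ,  σ = 1.0475 rad → d_gc = 6670.6 km
Rhumb line: Δψ = -0.8766, q = Δφ/Δψ = 0.6601, d_rh = R√(Δφ²+q²Δλ²) = 7011.5 km
Excess = 7011.5 − 6670.6 = 340.9 ≈ 341 km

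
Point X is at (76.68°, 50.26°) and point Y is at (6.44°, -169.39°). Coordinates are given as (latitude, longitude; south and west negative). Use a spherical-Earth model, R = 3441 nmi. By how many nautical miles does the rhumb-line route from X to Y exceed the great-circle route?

Great circle: cos σ = sin φ₁ sin φ₂ + cos φ₁ cos φ₂ cos Δλ,  σ = 1.6380 rad → d_gc = 5636.3 nmi
Rhumb line: Δψ = -2.0350, q = Δφ/Δψ = 0.6024, d_rh = R√(Δφ²+q²Δλ²) = 6601.5 nmi
Excess = 6601.5 − 5636.3 = 965.2 ≈ 965 nmi

965 nmi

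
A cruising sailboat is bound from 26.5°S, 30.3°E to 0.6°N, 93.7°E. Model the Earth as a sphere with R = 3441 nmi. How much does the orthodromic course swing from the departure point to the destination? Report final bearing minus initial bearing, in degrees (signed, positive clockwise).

At departure: θ₁ = atan2(sin Δλ cos φ₂, cos φ₁ sin φ₂ − sin φ₁ cos φ₂ cos Δλ) = 76.83°
At arrival: θ₂ = atan2(sin Δλ cos φ₁, −cos φ₂ sin φ₁ + sin φ₂ cos φ₁ cos Δλ) = 60.63°
Δθ = θ₂ − θ₁ = -16.2°

-16.2°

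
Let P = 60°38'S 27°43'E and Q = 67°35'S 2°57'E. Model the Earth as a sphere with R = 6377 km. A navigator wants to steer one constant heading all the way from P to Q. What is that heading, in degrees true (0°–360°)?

237.1°

Δψ = ln[tan(π/4+φ₂/2)/tan(π/4+φ₁/2)] = -0.2794
Δλ = -0.4323 rad (taken the short way round)
course = atan2(Δλ, Δψ) = 237.12°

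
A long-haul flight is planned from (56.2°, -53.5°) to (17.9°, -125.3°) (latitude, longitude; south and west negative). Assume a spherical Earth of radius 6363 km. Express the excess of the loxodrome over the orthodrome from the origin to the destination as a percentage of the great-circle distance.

Great circle: σ = 1.1365 rad → d_gc = Rσ = 7231.7 km
Rhumb: Δφ = -0.6685, Δλ = -1.2531, Δψ = -0.8737, q = Δφ/Δψ = 0.7651 → d_rh = R√(Δφ²+q²Δλ²) = 7437.1 km
Excess = (7437.1 − 7231.7) / 7231.7 = 205.4 / 7231.7 = 2.84% ≈ 2.8%

2.8%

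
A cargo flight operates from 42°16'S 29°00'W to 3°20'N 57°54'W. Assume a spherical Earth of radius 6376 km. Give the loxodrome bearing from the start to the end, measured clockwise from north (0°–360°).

Meridional parts: M(φ₁)=-0.8154, M(φ₂)=+0.0582 → ΔM = +0.8737;  Δλ = -0.5044 rad
tan C = Δλ / ΔM = -0.5773 → C = 330.00°

330.0°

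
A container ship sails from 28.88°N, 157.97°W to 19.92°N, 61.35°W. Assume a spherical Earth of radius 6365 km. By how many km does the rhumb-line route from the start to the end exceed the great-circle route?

Great circle: cos σ = sin φ₁ sin φ₂ + cos φ₁ cos φ₂ cos Δλ,  σ = 1.5011 rad → d_gc = 9554.5 km
Rhumb line: Δψ = -0.1720, q = Δφ/Δψ = 0.9094, d_rh = R√(Δφ²+q²Δλ²) = 9811.4 km
Excess = 9811.4 − 9554.5 = 256.9 ≈ 257 km

257 km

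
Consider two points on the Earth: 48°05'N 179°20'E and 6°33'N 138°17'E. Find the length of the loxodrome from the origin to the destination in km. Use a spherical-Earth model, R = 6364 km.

6048 km

Δψ = ln[tan(π/4+φ₂/2)/tan(π/4+φ₁/2)] = -0.8451;  Δφ = -0.7249 rad,  Δλ = -0.7165 rad
q = Δφ/Δψ = 0.8578
d = R·√(Δφ² + q²Δλ²) = 6364·0.95035 = 6048 km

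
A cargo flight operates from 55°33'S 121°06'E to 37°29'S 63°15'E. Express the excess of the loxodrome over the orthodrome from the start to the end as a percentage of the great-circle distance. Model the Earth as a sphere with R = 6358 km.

2.4%

Great circle: σ = 0.7367 rad → d_gc = Rσ = 4684.1 km
Rhumb: Δφ = +0.3153, Δλ = -1.0097, Δψ = +0.4645, q = Δφ/Δψ = 0.6788 → d_rh = R√(Δφ²+q²Δλ²) = 4796.9 km
Excess = (4796.9 − 4684.1) / 4684.1 = 112.8 / 4684.1 = 2.41% ≈ 2.4%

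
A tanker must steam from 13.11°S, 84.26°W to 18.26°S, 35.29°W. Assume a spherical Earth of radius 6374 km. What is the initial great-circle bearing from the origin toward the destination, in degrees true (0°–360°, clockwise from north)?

θ = atan2( sin Δλ·cos φ₂ ,  cos φ₁ sin φ₂ − sin φ₁ cos φ₂ cos Δλ )
  = atan2(+0.7164, -0.1638) = 102.88°

102.9°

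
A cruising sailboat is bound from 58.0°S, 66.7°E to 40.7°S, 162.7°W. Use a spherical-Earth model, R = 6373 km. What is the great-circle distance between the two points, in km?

8125 km

cos σ = sin φ₁ sin φ₂ + cos φ₁ cos φ₂ cos Δλ
      = sin(-58.00°)sin(-40.70°) + cos(-58.00°)cos(-40.70°)cos(130.60°) = 0.2916
σ = 73.048° → d = Rσ = 6373·1.27494 = 8125 km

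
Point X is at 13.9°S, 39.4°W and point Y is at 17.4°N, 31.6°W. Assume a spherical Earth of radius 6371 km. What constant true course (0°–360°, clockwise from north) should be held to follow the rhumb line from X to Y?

Meridional parts: M(φ₁)=-0.2450, M(φ₂)=+0.3085 → ΔM = +0.5535;  Δλ = +0.1361 rad
tan C = Δλ / ΔM = +0.2460 → C = 13.82°

13.8°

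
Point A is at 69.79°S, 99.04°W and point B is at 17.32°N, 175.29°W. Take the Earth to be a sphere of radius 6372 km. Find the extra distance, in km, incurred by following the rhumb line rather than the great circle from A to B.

Great circle: cos σ = sin φ₁ sin φ₂ + cos φ₁ cos φ₂ cos Δλ,  σ = 1.7732 rad → d_gc = 11298.6 km
Rhumb line: Δψ = +2.0318, q = Δφ/Δψ = 0.7483, d_rh = R√(Δφ²+q²Δλ²) = 11580.9 km
Excess = 11580.9 − 11298.6 = 282.3 ≈ 282 km

282 km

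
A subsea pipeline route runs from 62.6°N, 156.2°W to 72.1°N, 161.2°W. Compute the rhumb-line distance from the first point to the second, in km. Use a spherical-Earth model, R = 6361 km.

Rhumb course C = atan2(Δλ, Δψ) with Δψ = ln[tan(π/4+φ₂/2)/tan(π/4+φ₁/2)] = +0.4369, Δλ = -0.0873 → C = 348.70°
d = R·|Δφ| / |cos C| = 6361·0.16581 / 0.98063 = 1076 km

1076 km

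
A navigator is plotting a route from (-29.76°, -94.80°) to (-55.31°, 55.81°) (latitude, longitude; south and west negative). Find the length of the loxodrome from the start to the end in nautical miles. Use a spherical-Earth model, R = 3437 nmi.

Rhumb course C = atan2(Δλ, Δψ) with Δψ = ln[tan(π/4+φ₂/2)/tan(π/4+φ₁/2)] = -0.6192, Δλ = +2.6286 → C = 103.26°
d = R·|Δφ| / |cos C| = 3437·0.44593 / 0.22929 = 6684 nmi

6684 nmi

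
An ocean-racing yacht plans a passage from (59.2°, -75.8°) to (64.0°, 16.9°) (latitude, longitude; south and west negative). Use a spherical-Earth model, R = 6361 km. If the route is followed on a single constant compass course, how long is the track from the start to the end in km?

Δψ = ln[tan(π/4+φ₂/2)/tan(π/4+φ₁/2)] = +0.1765;  Δφ = +0.0838 rad,  Δλ = +1.6179 rad
q = Δφ/Δψ = 0.4745
d = R·√(Δφ² + q²Δλ²) = 6361·0.77231 = 4913 km

4913 km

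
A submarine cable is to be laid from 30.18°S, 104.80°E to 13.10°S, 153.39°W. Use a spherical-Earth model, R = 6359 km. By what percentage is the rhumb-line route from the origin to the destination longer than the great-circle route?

2.5%

Great circle: σ = 1.6292 rad → d_gc = Rσ = 10360.1 km
Rhumb: Δφ = +0.2981, Δλ = +1.7769, Δψ = +0.3223, q = Δφ/Δψ = 0.9250 → d_rh = R√(Δφ²+q²Δλ²) = 10622.2 km
Excess = (10622.2 − 10360.1) / 10360.1 = 262.1 / 10360.1 = 2.53% ≈ 2.5%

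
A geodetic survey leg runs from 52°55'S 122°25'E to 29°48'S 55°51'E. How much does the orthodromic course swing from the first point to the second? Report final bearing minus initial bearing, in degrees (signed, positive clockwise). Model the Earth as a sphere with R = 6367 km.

+47.8°

Initial bearing θ₁ = atan2(sin Δλ cos φ₂, cos φ₁ sin φ₂ − sin φ₁ cos φ₂ cos Δλ) = 268.25°
Final bearing θ₂ = (initial bearing from the destination back to the start) + 180° = 316.01°
Δθ = θ₂ − θ₁ = +47.8°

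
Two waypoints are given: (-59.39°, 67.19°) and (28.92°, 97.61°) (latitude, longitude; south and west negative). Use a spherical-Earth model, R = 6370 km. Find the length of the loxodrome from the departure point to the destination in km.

Δψ = ln[tan(π/4+φ₂/2)/tan(π/4+φ₁/2)] = +1.8235;  Δφ = +1.5413 rad,  Δλ = +0.5309 rad
q = Δφ/Δψ = 0.8452
d = R·√(Δφ² + q²Δλ²) = 6370·1.60530 = 10226 km

10226 km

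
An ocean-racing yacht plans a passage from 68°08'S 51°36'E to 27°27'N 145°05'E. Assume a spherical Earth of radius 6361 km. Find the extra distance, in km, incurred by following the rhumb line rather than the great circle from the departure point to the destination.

392 km

Great circle: cos σ = sin φ₁ sin φ₂ + cos φ₁ cos φ₂ cos Δλ,  σ = 2.0352 rad → d_gc = 12945.9 km
Rhumb line: Δψ = +2.1427, q = Δφ/Δψ = 0.7786, d_rh = R√(Δφ²+q²Δλ²) = 13337.9 km
Excess = 13337.9 − 12945.9 = 392.0 ≈ 392 km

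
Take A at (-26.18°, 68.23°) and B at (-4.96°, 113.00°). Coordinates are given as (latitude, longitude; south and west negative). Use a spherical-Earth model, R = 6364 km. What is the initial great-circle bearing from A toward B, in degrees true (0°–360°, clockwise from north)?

71.5°

N = sin Δλ·cos φ₂ = +0.7016;  D = cos φ₁ sin φ₂ − sin φ₁ cos φ₂ cos Δλ = +0.2345
initial course = atan2(N, D) = 71.52°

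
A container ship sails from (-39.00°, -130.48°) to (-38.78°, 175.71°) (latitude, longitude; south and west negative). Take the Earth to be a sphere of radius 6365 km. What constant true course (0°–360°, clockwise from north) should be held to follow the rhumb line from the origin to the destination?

270.3°

Δψ = ln[tan(π/4+φ₂/2)/tan(π/4+φ₁/2)] = +0.0049
Δλ = -0.9392 rad (taken the short way round)
course = atan2(Δλ, Δψ) = 270.30°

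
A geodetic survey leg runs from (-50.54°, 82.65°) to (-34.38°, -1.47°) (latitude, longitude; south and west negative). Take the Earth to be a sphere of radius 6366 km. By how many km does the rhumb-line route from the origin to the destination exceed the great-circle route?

Great circle: cos σ = sin φ₁ sin φ₂ + cos φ₁ cos φ₂ cos Δλ,  σ = 1.0590 rad → d_gc = 6741.9 km
Rhumb line: Δψ = +0.3858, q = Δφ/Δψ = 0.7312, d_rh = R√(Δφ²+q²Δλ²) = 7065.6 km
Excess = 7065.6 − 6741.9 = 323.7 ≈ 324 km

324 km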